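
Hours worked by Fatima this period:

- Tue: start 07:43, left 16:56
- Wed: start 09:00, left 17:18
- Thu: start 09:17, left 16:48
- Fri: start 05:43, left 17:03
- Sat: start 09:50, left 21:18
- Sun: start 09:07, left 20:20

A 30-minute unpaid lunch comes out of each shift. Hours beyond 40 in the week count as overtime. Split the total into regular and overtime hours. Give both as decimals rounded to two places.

Regular 40.00 hours, overtime 16.05 hours

Tue: 07:43–16:56 = 9 h 13 min; less 30 min break → 8 h 43 min
Wed: 09:00–17:18 = 8 h 18 min; less 30 min break → 7 h 48 min
Thu: 09:17–16:48 = 7 h 31 min; less 30 min break → 7 h 1 min
Fri: 05:43–17:03 = 11 h 20 min; less 30 min break → 10 h 50 min
Sat: 09:50–21:18 = 11 h 28 min; less 30 min break → 10 h 58 min
Sun: 09:07–20:20 = 11 h 13 min; less 30 min break → 10 h 43 min
Total worked: 56 h 3 min = 56.05 h.
Threshold 40 h → overtime 16 h 3 min, regular 40 h 0 min.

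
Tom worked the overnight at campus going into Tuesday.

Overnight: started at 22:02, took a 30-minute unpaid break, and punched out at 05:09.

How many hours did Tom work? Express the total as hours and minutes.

Overnight: 22:02 → midnight = 1 h 58 min; midnight → 05:09 = 5 h 9 min; span 7 h 7 min; less 30 min break → 6 h 37 min

6 h 37 min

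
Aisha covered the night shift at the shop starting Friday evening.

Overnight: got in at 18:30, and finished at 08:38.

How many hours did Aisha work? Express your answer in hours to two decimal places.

14.13 hours

Overnight: 18:30 → midnight = 5 h 30 min; midnight → 08:38 = 8 h 38 min; span 14 h 8 min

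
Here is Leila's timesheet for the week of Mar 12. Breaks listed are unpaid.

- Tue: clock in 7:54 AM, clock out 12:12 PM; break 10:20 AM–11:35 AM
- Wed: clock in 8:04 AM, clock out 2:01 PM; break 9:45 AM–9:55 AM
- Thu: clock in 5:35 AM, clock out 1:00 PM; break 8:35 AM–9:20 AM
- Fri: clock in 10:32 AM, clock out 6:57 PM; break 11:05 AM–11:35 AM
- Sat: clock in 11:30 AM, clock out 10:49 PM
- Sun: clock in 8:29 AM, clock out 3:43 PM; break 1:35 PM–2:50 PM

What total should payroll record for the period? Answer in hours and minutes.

Tue: 7:54 AM–12:12 PM = 4 h 18 min; less 75 min break → 3 h 3 min
Wed: 8:04 AM–2:01 PM = 5 h 57 min; less 10 min break → 5 h 47 min
Thu: 5:35 AM–1:00 PM = 7 h 25 min; less 45 min break → 6 h 40 min
Fri: 10:32 AM–6:57 PM = 8 h 25 min; less 30 min break → 7 h 55 min
Sat: 11:30 AM–10:49 PM = 11 h 19 min
Sun: 8:29 AM–3:43 PM = 7 h 14 min; less 75 min break → 5 h 59 min
Total: 3 h 3 min + 5 h 47 min + 6 h 40 min + 7 h 55 min + 11 h 19 min + 5 h 59 min = 40 h 43 min.

40 h 43 min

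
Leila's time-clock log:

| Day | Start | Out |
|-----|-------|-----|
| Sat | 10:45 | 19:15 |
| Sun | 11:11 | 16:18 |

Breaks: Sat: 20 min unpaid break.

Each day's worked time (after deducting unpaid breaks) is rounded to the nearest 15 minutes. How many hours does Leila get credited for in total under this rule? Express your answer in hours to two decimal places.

13.25 hours

Sat: 10:45–19:15 = 8 h 30 min − 20 min = 8 h 10 min → rounds to 8 h 15 min
Sun: 11:11–16:18 = 5 h 7 min → rounds to 5 h 0 min
Total credited: 13 h 15 min.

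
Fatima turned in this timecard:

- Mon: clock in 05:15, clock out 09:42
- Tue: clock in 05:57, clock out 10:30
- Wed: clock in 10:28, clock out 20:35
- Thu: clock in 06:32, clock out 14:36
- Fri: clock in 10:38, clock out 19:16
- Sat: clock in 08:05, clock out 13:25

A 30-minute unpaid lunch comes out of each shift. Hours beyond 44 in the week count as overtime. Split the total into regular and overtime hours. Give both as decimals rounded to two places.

Mon: 05:15–09:42 = 4 h 27 min; less 30 min break → 3 h 57 min
Tue: 05:57–10:30 = 4 h 33 min; less 30 min break → 4 h 3 min
Wed: 10:28–20:35 = 10 h 7 min; less 30 min break → 9 h 37 min
Thu: 06:32–14:36 = 8 h 4 min; less 30 min break → 7 h 34 min
Fri: 10:38–19:16 = 8 h 38 min; less 30 min break → 8 h 8 min
Sat: 08:05–13:25 = 5 h 20 min; less 30 min break → 4 h 50 min
Total worked: 38 h 9 min = 38.15 h.
Threshold 44 h → overtime 0 h 0 min, regular 38 h 9 min.

Regular 38.15 hours, overtime 0.00 hours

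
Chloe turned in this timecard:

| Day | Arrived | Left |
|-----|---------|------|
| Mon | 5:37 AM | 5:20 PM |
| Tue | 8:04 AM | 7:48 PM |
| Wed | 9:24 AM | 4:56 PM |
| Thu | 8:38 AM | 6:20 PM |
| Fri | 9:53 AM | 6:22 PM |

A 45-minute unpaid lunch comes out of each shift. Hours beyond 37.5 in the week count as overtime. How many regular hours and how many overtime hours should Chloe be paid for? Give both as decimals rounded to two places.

Regular 37.50 hours, overtime 7.92 hours

Mon: 5:37 AM–5:20 PM = 11 h 43 min; less 45 min break → 10 h 58 min
Tue: 8:04 AM–7:48 PM = 11 h 44 min; less 45 min break → 10 h 59 min
Wed: 9:24 AM–4:56 PM = 7 h 32 min; less 45 min break → 6 h 47 min
Thu: 8:38 AM–6:20 PM = 9 h 42 min; less 45 min break → 8 h 57 min
Fri: 9:53 AM–6:22 PM = 8 h 29 min; less 45 min break → 7 h 44 min
Total worked: 45 h 25 min = 45.42 h.
Threshold 37.5 h → overtime 7 h 55 min, regular 37 h 30 min.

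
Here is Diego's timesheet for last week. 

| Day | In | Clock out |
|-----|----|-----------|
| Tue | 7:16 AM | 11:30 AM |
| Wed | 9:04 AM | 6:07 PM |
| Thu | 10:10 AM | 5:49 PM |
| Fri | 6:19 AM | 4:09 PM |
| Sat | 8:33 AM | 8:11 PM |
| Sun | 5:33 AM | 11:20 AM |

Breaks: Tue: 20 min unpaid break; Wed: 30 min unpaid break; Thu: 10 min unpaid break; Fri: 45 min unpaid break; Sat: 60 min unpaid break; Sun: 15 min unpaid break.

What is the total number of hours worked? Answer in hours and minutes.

45 h 11 min

Tue: 7:16 AM–11:30 AM = 4 h 14 min; less 20 min break → 3 h 54 min
Wed: 9:04 AM–6:07 PM = 9 h 3 min; less 30 min break → 8 h 33 min
Thu: 10:10 AM–5:49 PM = 7 h 39 min; less 10 min break → 7 h 29 min
Fri: 6:19 AM–4:09 PM = 9 h 50 min; less 45 min break → 9 h 5 min
Sat: 8:33 AM–8:11 PM = 11 h 38 min; less 60 min break → 10 h 38 min
Sun: 5:33 AM–11:20 AM = 5 h 47 min; less 15 min break → 5 h 32 min
Total: 3 h 54 min + 8 h 33 min + 7 h 29 min + 9 h 5 min + 10 h 38 min + 5 h 32 min = 45 h 11 min.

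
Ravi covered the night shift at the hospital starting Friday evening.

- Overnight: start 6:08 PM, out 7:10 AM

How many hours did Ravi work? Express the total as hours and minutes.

Overnight: 6:08 PM → midnight = 5 h 52 min; midnight → 7:10 AM = 7 h 10 min; span 13 h 2 min

13 h 2 min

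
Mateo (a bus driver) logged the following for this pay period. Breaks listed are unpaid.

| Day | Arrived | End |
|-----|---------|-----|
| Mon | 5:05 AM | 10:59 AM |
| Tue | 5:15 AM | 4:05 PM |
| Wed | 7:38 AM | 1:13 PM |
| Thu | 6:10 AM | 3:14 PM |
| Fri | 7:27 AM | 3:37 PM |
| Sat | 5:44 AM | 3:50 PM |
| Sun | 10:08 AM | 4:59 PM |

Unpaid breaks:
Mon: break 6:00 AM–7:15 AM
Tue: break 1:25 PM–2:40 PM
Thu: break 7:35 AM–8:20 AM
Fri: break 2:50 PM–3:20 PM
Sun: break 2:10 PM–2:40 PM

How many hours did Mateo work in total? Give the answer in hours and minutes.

Mon: 5:05 AM–10:59 AM = 5 h 54 min; less 75 min break → 4 h 39 min
Tue: 5:15 AM–4:05 PM = 10 h 50 min; less 75 min break → 9 h 35 min
Wed: 7:38 AM–1:13 PM = 5 h 35 min
Thu: 6:10 AM–3:14 PM = 9 h 4 min; less 45 min break → 8 h 19 min
Fri: 7:27 AM–3:37 PM = 8 h 10 min; less 30 min break → 7 h 40 min
Sat: 5:44 AM–3:50 PM = 10 h 6 min
Sun: 10:08 AM–4:59 PM = 6 h 51 min; less 30 min break → 6 h 21 min
Total: 4 h 39 min + 9 h 35 min + 5 h 35 min + 8 h 19 min + 7 h 40 min + 10 h 6 min + 6 h 21 min = 52 h 15 min.

52 h 15 min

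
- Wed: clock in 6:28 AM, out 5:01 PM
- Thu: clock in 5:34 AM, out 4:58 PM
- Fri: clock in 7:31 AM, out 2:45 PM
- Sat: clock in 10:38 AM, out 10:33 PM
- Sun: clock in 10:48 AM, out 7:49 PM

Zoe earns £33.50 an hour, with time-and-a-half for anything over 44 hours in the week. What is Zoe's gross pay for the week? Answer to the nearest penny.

£1781.36

Wed: 6:28 AM–5:01 PM = 10 h 33 min
Thu: 5:34 AM–4:58 PM = 11 h 24 min
Fri: 7:31 AM–2:45 PM = 7 h 14 min
Sat: 10:38 AM–10:33 PM = 11 h 55 min
Sun: 10:48 AM–7:49 PM = 9 h 1 min
Total worked: 50 h 7 min = 3007 min.
Regular 44 h 0 min = 2640 min at £33.50/h; overtime 6 h 7 min = 367 min at £50.25/h.
Pay = (2640 × £33.50 + 367 × £50.25) ÷ 60 = £1781.36.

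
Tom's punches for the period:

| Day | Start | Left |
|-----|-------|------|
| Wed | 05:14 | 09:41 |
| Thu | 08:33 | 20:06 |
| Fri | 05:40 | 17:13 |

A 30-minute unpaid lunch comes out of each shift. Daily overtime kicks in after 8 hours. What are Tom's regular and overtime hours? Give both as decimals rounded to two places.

Regular 19.95 hours, overtime 6.10 hours

Wed: 05:14–09:41 = 4 h 27 min; less 30 min break → 3 h 57 min
Thu: 08:33–20:06 = 11 h 33 min; less 30 min break → 11 h 3 min
Fri: 05:40–17:13 = 11 h 33 min; less 30 min break → 11 h 3 min
Wed reg 3 h 57 min / OT 0 h 0 min; Thu reg 8 h 0 min / OT 3 h 3 min; Fri reg 8 h 0 min / OT 3 h 3 min.
Totals: regular 19 h 57 min, overtime 6 h 6 min.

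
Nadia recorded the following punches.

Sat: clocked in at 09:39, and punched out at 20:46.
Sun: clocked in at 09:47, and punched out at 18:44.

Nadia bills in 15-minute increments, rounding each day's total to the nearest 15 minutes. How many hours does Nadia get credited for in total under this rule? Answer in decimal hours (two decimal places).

Sat: 09:39–20:46 = 11 h 7 min → rounds to 11 h 0 min
Sun: 09:47–18:44 = 8 h 57 min → rounds to 9 h 0 min
Total credited: 20 h 0 min.

20.00 hours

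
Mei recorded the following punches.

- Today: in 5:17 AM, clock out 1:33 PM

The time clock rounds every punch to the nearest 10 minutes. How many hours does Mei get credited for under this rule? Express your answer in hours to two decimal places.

8.17 hours

Today: in 5:17 AM→5:20 AM, out 1:33 PM→1:30 PM; 8 h 10 min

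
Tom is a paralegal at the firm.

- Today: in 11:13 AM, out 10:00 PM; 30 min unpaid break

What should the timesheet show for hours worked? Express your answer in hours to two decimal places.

10.28 hours

Today: 11:13 AM–10:00 PM = 10 h 47 min; less 30 min break → 10 h 17 min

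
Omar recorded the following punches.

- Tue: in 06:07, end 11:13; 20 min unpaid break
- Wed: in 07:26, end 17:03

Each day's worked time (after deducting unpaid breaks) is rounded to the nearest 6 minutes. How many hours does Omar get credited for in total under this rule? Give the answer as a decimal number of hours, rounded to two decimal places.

14.40 hours

Tue: 06:07–11:13 = 5 h 6 min − 20 min = 4 h 46 min → rounds to 4 h 48 min
Wed: 07:26–17:03 = 9 h 37 min → rounds to 9 h 36 min
Total credited: 14 h 24 min.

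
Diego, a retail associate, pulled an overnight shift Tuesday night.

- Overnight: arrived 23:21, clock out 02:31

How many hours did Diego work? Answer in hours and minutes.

Overnight: 23:21 → midnight = 0 h 39 min; midnight → 02:31 = 2 h 31 min; span 3 h 10 min

3 h 10 min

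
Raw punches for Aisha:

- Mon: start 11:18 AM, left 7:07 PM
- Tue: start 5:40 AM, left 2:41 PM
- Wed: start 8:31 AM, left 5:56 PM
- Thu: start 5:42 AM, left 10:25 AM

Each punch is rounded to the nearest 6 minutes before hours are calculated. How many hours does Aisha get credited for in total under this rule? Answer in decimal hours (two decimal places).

30.90 hours

Mon: in 11:18 AM→11:18 AM, out 7:07 PM→7:06 PM; 7 h 48 min
Tue: in 5:40 AM→5:42 AM, out 2:41 PM→2:42 PM; 9 h 0 min
Wed: in 8:31 AM→8:30 AM, out 5:56 PM→5:54 PM; 9 h 24 min
Thu: in 5:42 AM→5:42 AM, out 10:25 AM→10:24 AM; 4 h 42 min
Total credited: 30 h 54 min.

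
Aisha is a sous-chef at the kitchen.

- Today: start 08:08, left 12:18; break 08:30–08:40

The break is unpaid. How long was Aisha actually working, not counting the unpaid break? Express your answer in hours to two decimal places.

Today: 08:08–12:18 = 4 h 10 min; less 10 min break → 4 h 0 min

4.00 hours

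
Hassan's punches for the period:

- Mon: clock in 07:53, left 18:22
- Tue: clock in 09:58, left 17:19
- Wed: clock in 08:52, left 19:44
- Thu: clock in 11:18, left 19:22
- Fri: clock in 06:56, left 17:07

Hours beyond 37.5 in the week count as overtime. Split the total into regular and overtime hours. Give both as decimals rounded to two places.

Regular 37.50 hours, overtime 9.45 hours

Mon: 07:53–18:22 = 10 h 29 min
Tue: 09:58–17:19 = 7 h 21 min
Wed: 08:52–19:44 = 10 h 52 min
Thu: 11:18–19:22 = 8 h 4 min
Fri: 06:56–17:07 = 10 h 11 min
Total worked: 46 h 57 min = 46.95 h.
Threshold 37.5 h → overtime 9 h 27 min, regular 37 h 30 min.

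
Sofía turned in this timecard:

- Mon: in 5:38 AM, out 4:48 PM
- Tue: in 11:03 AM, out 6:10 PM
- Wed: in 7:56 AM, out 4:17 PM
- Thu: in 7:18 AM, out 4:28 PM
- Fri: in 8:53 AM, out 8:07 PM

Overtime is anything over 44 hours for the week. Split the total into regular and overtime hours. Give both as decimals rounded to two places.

Regular 44.00 hours, overtime 3.03 hours

Mon: 5:38 AM–4:48 PM = 11 h 10 min
Tue: 11:03 AM–6:10 PM = 7 h 7 min
Wed: 7:56 AM–4:17 PM = 8 h 21 min
Thu: 7:18 AM–4:28 PM = 9 h 10 min
Fri: 8:53 AM–8:07 PM = 11 h 14 min
Total worked: 47 h 2 min = 47.03 h.
Threshold 44 h → overtime 3 h 2 min, regular 44 h 0 min.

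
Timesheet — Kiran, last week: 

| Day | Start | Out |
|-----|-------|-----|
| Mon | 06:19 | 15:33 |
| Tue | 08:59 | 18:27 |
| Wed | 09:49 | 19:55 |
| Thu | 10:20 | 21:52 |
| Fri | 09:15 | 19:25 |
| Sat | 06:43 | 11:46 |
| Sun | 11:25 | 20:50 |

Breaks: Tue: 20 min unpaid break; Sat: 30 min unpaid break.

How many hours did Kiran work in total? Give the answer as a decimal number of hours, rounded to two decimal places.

64.13 hours

Mon: 06:19–15:33 = 9 h 14 min
Tue: 08:59–18:27 = 9 h 28 min; less 20 min break → 9 h 8 min
Wed: 09:49–19:55 = 10 h 6 min
Thu: 10:20–21:52 = 11 h 32 min
Fri: 09:15–19:25 = 10 h 10 min
Sat: 06:43–11:46 = 5 h 3 min; less 30 min break → 4 h 33 min
Sun: 11:25–20:50 = 9 h 25 min
Total: 9 h 14 min + 9 h 8 min + 10 h 6 min + 11 h 32 min + 10 h 10 min + 4 h 33 min + 9 h 25 min = 64 h 8 min.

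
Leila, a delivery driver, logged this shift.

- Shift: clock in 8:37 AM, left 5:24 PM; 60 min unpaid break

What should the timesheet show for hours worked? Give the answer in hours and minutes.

Shift: 8:37 AM–5:24 PM = 8 h 47 min; less 60 min break → 7 h 47 min

7 h 47 min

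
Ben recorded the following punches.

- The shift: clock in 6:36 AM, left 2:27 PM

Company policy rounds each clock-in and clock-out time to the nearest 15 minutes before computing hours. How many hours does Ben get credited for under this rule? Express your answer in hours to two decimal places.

The shift: in 6:36 AM→6:30 AM, out 2:27 PM→2:30 PM; 8 h 0 min

8.00 hours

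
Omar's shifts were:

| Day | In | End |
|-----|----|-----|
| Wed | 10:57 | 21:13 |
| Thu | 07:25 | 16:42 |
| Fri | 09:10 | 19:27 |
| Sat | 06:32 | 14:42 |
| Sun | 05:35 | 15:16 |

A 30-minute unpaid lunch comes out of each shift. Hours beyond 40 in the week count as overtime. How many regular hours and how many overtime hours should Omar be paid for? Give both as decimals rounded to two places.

Wed: 10:57–21:13 = 10 h 16 min; less 30 min break → 9 h 46 min
Thu: 07:25–16:42 = 9 h 17 min; less 30 min break → 8 h 47 min
Fri: 09:10–19:27 = 10 h 17 min; less 30 min break → 9 h 47 min
Sat: 06:32–14:42 = 8 h 10 min; less 30 min break → 7 h 40 min
Sun: 05:35–15:16 = 9 h 41 min; less 30 min break → 9 h 11 min
Total worked: 45 h 11 min = 45.18 h.
Threshold 40 h → overtime 5 h 11 min, regular 40 h 0 min.

Regular 40.00 hours, overtime 5.18 hours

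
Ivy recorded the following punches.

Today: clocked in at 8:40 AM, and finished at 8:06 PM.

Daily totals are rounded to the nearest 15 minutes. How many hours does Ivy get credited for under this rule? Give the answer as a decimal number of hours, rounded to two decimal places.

Today: 8:40 AM–8:06 PM = 11 h 26 min → rounds to 11 h 30 min

11.50 hours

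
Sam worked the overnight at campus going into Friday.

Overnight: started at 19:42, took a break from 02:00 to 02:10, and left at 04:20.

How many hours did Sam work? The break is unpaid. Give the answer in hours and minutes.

8 h 28 min

Overnight: 19:42 → midnight = 4 h 18 min; midnight → 04:20 = 4 h 20 min; span 8 h 38 min; less 10 min break → 8 h 28 min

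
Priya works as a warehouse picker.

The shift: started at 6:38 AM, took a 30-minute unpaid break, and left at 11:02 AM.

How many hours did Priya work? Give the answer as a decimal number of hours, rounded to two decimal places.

The shift: 6:38 AM–11:02 AM = 4 h 24 min; less 30 min break → 3 h 54 min

3.90 hours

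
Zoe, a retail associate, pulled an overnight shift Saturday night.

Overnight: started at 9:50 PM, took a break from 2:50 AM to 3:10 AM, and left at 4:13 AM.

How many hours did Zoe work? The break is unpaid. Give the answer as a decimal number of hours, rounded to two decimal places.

Overnight: 9:50 PM → midnight = 2 h 10 min; midnight → 4:13 AM = 4 h 13 min; span 6 h 23 min; less 20 min break → 6 h 3 min

6.05 hours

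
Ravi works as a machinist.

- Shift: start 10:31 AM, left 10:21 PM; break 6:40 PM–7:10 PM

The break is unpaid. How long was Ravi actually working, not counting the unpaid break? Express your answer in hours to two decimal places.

Shift: 10:31 AM–10:21 PM = 11 h 50 min; less 30 min break → 11 h 20 min

11.33 hours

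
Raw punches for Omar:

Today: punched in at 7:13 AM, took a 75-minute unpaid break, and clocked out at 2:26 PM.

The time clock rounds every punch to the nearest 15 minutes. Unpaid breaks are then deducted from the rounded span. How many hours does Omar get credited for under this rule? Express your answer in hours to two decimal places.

Today: in 7:13 AM→7:15 AM, out 2:26 PM→2:30 PM; 7 h 15 min − 75 min = 6 h 0 min

6.00 hours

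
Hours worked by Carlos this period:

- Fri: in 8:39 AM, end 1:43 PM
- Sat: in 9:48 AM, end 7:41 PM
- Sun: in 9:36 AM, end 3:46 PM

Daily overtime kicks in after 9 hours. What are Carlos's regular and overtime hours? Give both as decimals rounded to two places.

Fri: 8:39 AM–1:43 PM = 5 h 4 min
Sat: 9:48 AM–7:41 PM = 9 h 53 min
Sun: 9:36 AM–3:46 PM = 6 h 10 min
Fri reg 5 h 4 min / OT 0 h 0 min; Sat reg 9 h 0 min / OT 0 h 53 min; Sun reg 6 h 10 min / OT 0 h 0 min.
Totals: regular 20 h 14 min, overtime 0 h 53 min.

Regular 20.23 hours, overtime 0.88 hours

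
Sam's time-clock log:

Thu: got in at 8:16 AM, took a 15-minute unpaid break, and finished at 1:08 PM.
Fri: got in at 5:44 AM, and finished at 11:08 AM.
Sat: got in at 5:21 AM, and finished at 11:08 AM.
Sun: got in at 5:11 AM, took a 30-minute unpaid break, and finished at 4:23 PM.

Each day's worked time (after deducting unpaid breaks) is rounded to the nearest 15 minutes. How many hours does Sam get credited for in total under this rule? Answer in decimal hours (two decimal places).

26.50 hours

Thu: 8:16 AM–1:08 PM = 4 h 52 min − 15 min = 4 h 37 min → rounds to 4 h 30 min
Fri: 5:44 AM–11:08 AM = 5 h 24 min → rounds to 5 h 30 min
Sat: 5:21 AM–11:08 AM = 5 h 47 min → rounds to 5 h 45 min
Sun: 5:11 AM–4:23 PM = 11 h 12 min − 30 min = 10 h 42 min → rounds to 10 h 45 min
Total credited: 26 h 30 min.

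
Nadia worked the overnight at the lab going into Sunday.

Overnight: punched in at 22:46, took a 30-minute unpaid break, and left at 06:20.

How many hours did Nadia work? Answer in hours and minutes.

7 h 4 min

Overnight: 22:46 → midnight = 1 h 14 min; midnight → 06:20 = 6 h 20 min; span 7 h 34 min; less 30 min break → 7 h 4 min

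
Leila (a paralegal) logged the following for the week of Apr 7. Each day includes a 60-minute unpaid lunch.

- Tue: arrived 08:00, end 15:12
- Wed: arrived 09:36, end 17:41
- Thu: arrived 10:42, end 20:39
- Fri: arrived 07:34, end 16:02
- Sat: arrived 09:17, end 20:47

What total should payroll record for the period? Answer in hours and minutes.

40 h 12 min

Tue: 08:00–15:12 = 7 h 12 min; less 60 min break → 6 h 12 min
Wed: 09:36–17:41 = 8 h 5 min; less 60 min break → 7 h 5 min
Thu: 10:42–20:39 = 9 h 57 min; less 60 min break → 8 h 57 min
Fri: 07:34–16:02 = 8 h 28 min; less 60 min break → 7 h 28 min
Sat: 09:17–20:47 = 11 h 30 min; less 60 min break → 10 h 30 min
Total: 6 h 12 min + 7 h 5 min + 8 h 57 min + 7 h 28 min + 10 h 30 min = 40 h 12 min.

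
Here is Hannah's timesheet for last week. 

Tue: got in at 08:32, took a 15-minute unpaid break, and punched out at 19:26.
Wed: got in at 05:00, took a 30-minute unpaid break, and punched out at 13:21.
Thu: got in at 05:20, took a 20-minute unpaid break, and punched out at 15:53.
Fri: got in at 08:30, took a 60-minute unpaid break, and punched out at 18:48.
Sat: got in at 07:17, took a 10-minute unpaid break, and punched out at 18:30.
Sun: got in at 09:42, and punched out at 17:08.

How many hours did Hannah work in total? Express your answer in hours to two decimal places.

56.50 hours

Tue: 08:32–19:26 = 10 h 54 min; less 15 min break → 10 h 39 min
Wed: 05:00–13:21 = 8 h 21 min; less 30 min break → 7 h 51 min
Thu: 05:20–15:53 = 10 h 33 min; less 20 min break → 10 h 13 min
Fri: 08:30–18:48 = 10 h 18 min; less 60 min break → 9 h 18 min
Sat: 07:17–18:30 = 11 h 13 min; less 10 min break → 11 h 3 min
Sun: 09:42–17:08 = 7 h 26 min
Total: 10 h 39 min + 7 h 51 min + 10 h 13 min + 9 h 18 min + 11 h 3 min + 7 h 26 min = 56 h 30 min.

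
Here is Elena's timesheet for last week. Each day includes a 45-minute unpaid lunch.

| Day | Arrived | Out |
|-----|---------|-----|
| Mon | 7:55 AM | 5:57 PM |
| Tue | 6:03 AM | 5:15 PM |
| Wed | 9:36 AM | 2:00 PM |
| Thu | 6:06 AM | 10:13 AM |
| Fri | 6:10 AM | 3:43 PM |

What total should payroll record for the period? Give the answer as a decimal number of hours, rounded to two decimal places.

Mon: 7:55 AM–5:57 PM = 10 h 2 min; less 45 min break → 9 h 17 min
Tue: 6:03 AM–5:15 PM = 11 h 12 min; less 45 min break → 10 h 27 min
Wed: 9:36 AM–2:00 PM = 4 h 24 min; less 45 min break → 3 h 39 min
Thu: 6:06 AM–10:13 AM = 4 h 7 min; less 45 min break → 3 h 22 min
Fri: 6:10 AM–3:43 PM = 9 h 33 min; less 45 min break → 8 h 48 min
Total: 9 h 17 min + 10 h 27 min + 3 h 39 min + 3 h 22 min + 8 h 48 min = 35 h 33 min.

35.55 hours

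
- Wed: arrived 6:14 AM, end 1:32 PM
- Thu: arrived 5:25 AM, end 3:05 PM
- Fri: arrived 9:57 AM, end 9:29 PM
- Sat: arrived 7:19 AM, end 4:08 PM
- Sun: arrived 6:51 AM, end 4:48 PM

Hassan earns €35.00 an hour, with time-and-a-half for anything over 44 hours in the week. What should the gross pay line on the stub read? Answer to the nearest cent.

€1711.50

Wed: 6:14 AM–1:32 PM = 7 h 18 min
Thu: 5:25 AM–3:05 PM = 9 h 40 min
Fri: 9:57 AM–9:29 PM = 11 h 32 min
Sat: 7:19 AM–4:08 PM = 8 h 49 min
Sun: 6:51 AM–4:48 PM = 9 h 57 min
Total worked: 47 h 16 min = 2836 min.
Regular 44 h 0 min = 2640 min at €35.00/h; overtime 3 h 16 min = 196 min at €52.50/h.
Pay = (2640 × €35.00 + 196 × €52.50) ÷ 60 = €1711.50.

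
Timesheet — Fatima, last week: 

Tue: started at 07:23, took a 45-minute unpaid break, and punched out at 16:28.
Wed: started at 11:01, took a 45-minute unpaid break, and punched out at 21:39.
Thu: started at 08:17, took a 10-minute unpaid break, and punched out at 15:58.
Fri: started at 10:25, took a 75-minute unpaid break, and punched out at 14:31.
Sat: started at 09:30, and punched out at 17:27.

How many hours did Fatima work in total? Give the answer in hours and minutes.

36 h 32 min

Tue: 07:23–16:28 = 9 h 5 min; less 45 min break → 8 h 20 min
Wed: 11:01–21:39 = 10 h 38 min; less 45 min break → 9 h 53 min
Thu: 08:17–15:58 = 7 h 41 min; less 10 min break → 7 h 31 min
Fri: 10:25–14:31 = 4 h 6 min; less 75 min break → 2 h 51 min
Sat: 09:30–17:27 = 7 h 57 min
Total: 8 h 20 min + 9 h 53 min + 7 h 31 min + 2 h 51 min + 7 h 57 min = 36 h 32 min.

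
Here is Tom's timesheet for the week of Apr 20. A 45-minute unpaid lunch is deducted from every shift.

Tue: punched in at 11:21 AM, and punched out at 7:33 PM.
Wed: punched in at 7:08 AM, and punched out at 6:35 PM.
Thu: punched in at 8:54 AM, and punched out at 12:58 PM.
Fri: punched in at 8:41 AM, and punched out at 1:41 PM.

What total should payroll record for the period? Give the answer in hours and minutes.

Tue: 11:21 AM–7:33 PM = 8 h 12 min; less 45 min break → 7 h 27 min
Wed: 7:08 AM–6:35 PM = 11 h 27 min; less 45 min break → 10 h 42 min
Thu: 8:54 AM–12:58 PM = 4 h 4 min; less 45 min break → 3 h 19 min
Fri: 8:41 AM–1:41 PM = 5 h 0 min; less 45 min break → 4 h 15 min
Total: 7 h 27 min + 10 h 42 min + 3 h 19 min + 4 h 15 min = 25 h 43 min.

25 h 43 min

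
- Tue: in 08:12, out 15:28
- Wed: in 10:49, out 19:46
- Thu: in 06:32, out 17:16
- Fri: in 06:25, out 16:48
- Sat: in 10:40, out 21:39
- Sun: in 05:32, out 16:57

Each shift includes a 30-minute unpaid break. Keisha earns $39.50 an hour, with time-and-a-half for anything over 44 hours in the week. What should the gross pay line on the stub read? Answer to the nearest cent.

Tue: 08:12–15:28 = 7 h 16 min; less 30 min break → 6 h 46 min
Wed: 10:49–19:46 = 8 h 57 min; less 30 min break → 8 h 27 min
Thu: 06:32–17:16 = 10 h 44 min; less 30 min break → 10 h 14 min
Fri: 06:25–16:48 = 10 h 23 min; less 30 min break → 9 h 53 min
Sat: 10:40–21:39 = 10 h 59 min; less 30 min break → 10 h 29 min
Sun: 05:32–16:57 = 11 h 25 min; less 30 min break → 10 h 55 min
Total worked: 56 h 44 min = 3404 min.
Regular 44 h 0 min = 2640 min at $39.50/h; overtime 12 h 44 min = 764 min at $59.25/h.
Pay = (2640 × $39.50 + 764 × $59.25) ÷ 60 = $2492.45.

$2492.45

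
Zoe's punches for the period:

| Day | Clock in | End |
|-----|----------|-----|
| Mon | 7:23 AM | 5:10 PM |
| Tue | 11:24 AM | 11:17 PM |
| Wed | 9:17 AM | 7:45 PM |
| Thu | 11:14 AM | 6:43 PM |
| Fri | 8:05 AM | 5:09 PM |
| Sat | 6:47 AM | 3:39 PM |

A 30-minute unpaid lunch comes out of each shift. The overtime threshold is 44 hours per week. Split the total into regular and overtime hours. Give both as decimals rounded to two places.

Mon: 7:23 AM–5:10 PM = 9 h 47 min; less 30 min break → 9 h 17 min
Tue: 11:24 AM–11:17 PM = 11 h 53 min; less 30 min break → 11 h 23 min
Wed: 9:17 AM–7:45 PM = 10 h 28 min; less 30 min break → 9 h 58 min
Thu: 11:14 AM–6:43 PM = 7 h 29 min; less 30 min break → 6 h 59 min
Fri: 8:05 AM–5:09 PM = 9 h 4 min; less 30 min break → 8 h 34 min
Sat: 6:47 AM–3:39 PM = 8 h 52 min; less 30 min break → 8 h 22 min
Total worked: 54 h 33 min = 54.55 h.
Threshold 44 h → overtime 10 h 33 min, regular 44 h 0 min.

Regular 44.00 hours, overtime 10.55 hours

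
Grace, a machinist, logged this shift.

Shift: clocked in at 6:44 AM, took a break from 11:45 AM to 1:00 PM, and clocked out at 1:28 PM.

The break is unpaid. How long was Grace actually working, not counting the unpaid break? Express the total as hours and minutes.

5 h 29 min

Shift: 6:44 AM–1:28 PM = 6 h 44 min; less 75 min break → 5 h 29 min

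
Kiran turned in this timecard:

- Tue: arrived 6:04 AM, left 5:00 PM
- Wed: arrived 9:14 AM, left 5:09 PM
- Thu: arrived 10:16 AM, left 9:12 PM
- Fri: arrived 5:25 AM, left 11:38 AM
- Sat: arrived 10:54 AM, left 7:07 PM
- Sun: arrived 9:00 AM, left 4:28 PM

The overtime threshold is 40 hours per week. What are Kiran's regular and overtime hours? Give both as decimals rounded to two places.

Tue: 6:04 AM–5:00 PM = 10 h 56 min
Wed: 9:14 AM–5:09 PM = 7 h 55 min
Thu: 10:16 AM–9:12 PM = 10 h 56 min
Fri: 5:25 AM–11:38 AM = 6 h 13 min
Sat: 10:54 AM–7:07 PM = 8 h 13 min
Sun: 9:00 AM–4:28 PM = 7 h 28 min
Total worked: 51 h 41 min = 51.68 h.
Threshold 40 h → overtime 11 h 41 min, regular 40 h 0 min.

Regular 40.00 hours, overtime 11.68 hours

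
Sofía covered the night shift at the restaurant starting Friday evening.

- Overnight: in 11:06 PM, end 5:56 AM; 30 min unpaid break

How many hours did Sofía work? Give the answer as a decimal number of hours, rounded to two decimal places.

Overnight: 11:06 PM → midnight = 0 h 54 min; midnight → 5:56 AM = 5 h 56 min; span 6 h 50 min; less 30 min break → 6 h 20 min

6.33 hours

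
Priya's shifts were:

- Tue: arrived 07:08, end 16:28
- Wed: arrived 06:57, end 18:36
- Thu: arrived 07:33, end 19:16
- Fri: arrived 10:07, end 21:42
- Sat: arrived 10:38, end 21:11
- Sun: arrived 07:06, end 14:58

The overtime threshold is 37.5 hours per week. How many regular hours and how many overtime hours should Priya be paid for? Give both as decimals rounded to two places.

Regular 37.50 hours, overtime 25.20 hours

Tue: 07:08–16:28 = 9 h 20 min
Wed: 06:57–18:36 = 11 h 39 min
Thu: 07:33–19:16 = 11 h 43 min
Fri: 10:07–21:42 = 11 h 35 min
Sat: 10:38–21:11 = 10 h 33 min
Sun: 07:06–14:58 = 7 h 52 min
Total worked: 62 h 42 min = 62.70 h.
Threshold 37.5 h → overtime 25 h 12 min, regular 37 h 30 min.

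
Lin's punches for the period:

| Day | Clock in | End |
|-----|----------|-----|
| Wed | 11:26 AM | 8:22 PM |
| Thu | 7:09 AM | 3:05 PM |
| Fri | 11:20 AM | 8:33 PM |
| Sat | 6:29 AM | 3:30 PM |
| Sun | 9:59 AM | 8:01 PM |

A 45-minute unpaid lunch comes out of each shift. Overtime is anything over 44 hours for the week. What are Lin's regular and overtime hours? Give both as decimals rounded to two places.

Wed: 11:26 AM–8:22 PM = 8 h 56 min; less 45 min break → 8 h 11 min
Thu: 7:09 AM–3:05 PM = 7 h 56 min; less 45 min break → 7 h 11 min
Fri: 11:20 AM–8:33 PM = 9 h 13 min; less 45 min break → 8 h 28 min
Sat: 6:29 AM–3:30 PM = 9 h 1 min; less 45 min break → 8 h 16 min
Sun: 9:59 AM–8:01 PM = 10 h 2 min; less 45 min break → 9 h 17 min
Total worked: 41 h 23 min = 41.38 h.
Threshold 44 h → overtime 0 h 0 min, regular 41 h 23 min.

Regular 41.38 hours, overtime 0.00 hours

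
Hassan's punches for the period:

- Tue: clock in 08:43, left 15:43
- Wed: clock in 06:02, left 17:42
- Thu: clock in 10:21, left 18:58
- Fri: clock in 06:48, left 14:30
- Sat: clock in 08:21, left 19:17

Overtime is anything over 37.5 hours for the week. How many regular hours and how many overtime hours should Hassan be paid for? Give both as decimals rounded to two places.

Tue: 08:43–15:43 = 7 h 0 min
Wed: 06:02–17:42 = 11 h 40 min
Thu: 10:21–18:58 = 8 h 37 min
Fri: 06:48–14:30 = 7 h 42 min
Sat: 08:21–19:17 = 10 h 56 min
Total worked: 45 h 55 min = 45.92 h.
Threshold 37.5 h → overtime 8 h 25 min, regular 37 h 30 min.

Regular 37.50 hours, overtime 8.42 hours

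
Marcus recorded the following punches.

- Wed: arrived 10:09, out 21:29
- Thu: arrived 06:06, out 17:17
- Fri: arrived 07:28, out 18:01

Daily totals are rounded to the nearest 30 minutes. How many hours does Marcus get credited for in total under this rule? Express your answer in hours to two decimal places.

Wed: 10:09–21:29 = 11 h 20 min → rounds to 11 h 30 min
Thu: 06:06–17:17 = 11 h 11 min → rounds to 11 h 0 min
Fri: 07:28–18:01 = 10 h 33 min → rounds to 10 h 30 min
Total credited: 33 h 0 min.

33.00 hours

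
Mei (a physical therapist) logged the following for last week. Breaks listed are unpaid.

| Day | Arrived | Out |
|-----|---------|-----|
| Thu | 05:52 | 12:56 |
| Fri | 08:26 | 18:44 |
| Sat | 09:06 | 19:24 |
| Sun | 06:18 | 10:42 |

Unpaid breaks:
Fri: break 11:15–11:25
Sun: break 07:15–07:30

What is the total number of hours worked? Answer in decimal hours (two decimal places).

31.65 hours

Thu: 05:52–12:56 = 7 h 4 min
Fri: 08:26–18:44 = 10 h 18 min; less 10 min break → 10 h 8 min
Sat: 09:06–19:24 = 10 h 18 min
Sun: 06:18–10:42 = 4 h 24 min; less 15 min break → 4 h 9 min
Total: 7 h 4 min + 10 h 8 min + 10 h 18 min + 4 h 9 min = 31 h 39 min.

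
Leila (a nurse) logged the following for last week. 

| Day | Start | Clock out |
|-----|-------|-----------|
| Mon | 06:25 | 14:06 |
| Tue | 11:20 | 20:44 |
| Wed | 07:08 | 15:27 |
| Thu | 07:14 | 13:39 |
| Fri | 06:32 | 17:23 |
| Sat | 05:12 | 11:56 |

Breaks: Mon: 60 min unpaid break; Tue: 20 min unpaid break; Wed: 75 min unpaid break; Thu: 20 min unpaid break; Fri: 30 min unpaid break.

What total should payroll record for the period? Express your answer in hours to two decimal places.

45.98 hours

Mon: 06:25–14:06 = 7 h 41 min; less 60 min break → 6 h 41 min
Tue: 11:20–20:44 = 9 h 24 min; less 20 min break → 9 h 4 min
Wed: 07:08–15:27 = 8 h 19 min; less 75 min break → 7 h 4 min
Thu: 07:14–13:39 = 6 h 25 min; less 20 min break → 6 h 5 min
Fri: 06:32–17:23 = 10 h 51 min; less 30 min break → 10 h 21 min
Sat: 05:12–11:56 = 6 h 44 min
Total: 6 h 41 min + 9 h 4 min + 7 h 4 min + 6 h 5 min + 10 h 21 min + 6 h 44 min = 45 h 59 min.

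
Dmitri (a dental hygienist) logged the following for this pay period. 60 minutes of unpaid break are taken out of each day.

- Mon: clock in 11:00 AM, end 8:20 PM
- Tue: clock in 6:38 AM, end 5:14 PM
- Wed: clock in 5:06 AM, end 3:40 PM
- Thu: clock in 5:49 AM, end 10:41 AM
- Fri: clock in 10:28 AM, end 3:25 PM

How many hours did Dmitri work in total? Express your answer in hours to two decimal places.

35.32 hours

Mon: 11:00 AM–8:20 PM = 9 h 20 min; less 60 min break → 8 h 20 min
Tue: 6:38 AM–5:14 PM = 10 h 36 min; less 60 min break → 9 h 36 min
Wed: 5:06 AM–3:40 PM = 10 h 34 min; less 60 min break → 9 h 34 min
Thu: 5:49 AM–10:41 AM = 4 h 52 min; less 60 min break → 3 h 52 min
Fri: 10:28 AM–3:25 PM = 4 h 57 min; less 60 min break → 3 h 57 min
Total: 8 h 20 min + 9 h 36 min + 9 h 34 min + 3 h 52 min + 3 h 57 min = 35 h 19 min.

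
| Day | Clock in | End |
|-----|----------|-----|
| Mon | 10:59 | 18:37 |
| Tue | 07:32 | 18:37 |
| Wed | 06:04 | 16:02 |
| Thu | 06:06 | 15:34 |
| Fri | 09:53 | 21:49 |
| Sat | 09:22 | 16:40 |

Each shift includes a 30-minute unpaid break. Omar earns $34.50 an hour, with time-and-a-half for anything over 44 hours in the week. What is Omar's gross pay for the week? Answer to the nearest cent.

Mon: 10:59–18:37 = 7 h 38 min; less 30 min break → 7 h 8 min
Tue: 07:32–18:37 = 11 h 5 min; less 30 min break → 10 h 35 min
Wed: 06:04–16:02 = 9 h 58 min; less 30 min break → 9 h 28 min
Thu: 06:06–15:34 = 9 h 28 min; less 30 min break → 8 h 58 min
Fri: 09:53–21:49 = 11 h 56 min; less 30 min break → 11 h 26 min
Sat: 09:22–16:40 = 7 h 18 min; less 30 min break → 6 h 48 min
Total worked: 54 h 23 min = 3263 min.
Regular 44 h 0 min = 2640 min at $34.50/h; overtime 10 h 23 min = 623 min at $51.75/h.
Pay = (2640 × $34.50 + 623 × $51.75) ÷ 60 = $2055.34.

$2055.34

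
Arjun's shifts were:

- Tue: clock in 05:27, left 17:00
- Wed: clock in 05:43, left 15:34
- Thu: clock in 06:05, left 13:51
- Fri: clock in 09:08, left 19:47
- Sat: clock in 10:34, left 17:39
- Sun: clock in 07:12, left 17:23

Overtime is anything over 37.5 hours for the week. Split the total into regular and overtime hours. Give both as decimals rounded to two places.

Tue: 05:27–17:00 = 11 h 33 min
Wed: 05:43–15:34 = 9 h 51 min
Thu: 06:05–13:51 = 7 h 46 min
Fri: 09:08–19:47 = 10 h 39 min
Sat: 10:34–17:39 = 7 h 5 min
Sun: 07:12–17:23 = 10 h 11 min
Total worked: 57 h 5 min = 57.08 h.
Threshold 37.5 h → overtime 19 h 35 min, regular 37 h 30 min.

Regular 37.50 hours, overtime 19.58 hours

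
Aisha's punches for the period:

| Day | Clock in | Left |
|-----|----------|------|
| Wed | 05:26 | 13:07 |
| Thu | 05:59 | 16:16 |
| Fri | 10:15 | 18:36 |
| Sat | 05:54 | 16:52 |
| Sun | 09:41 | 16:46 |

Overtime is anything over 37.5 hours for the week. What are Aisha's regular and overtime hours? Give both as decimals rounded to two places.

Regular 37.50 hours, overtime 6.87 hours

Wed: 05:26–13:07 = 7 h 41 min
Thu: 05:59–16:16 = 10 h 17 min
Fri: 10:15–18:36 = 8 h 21 min
Sat: 05:54–16:52 = 10 h 58 min
Sun: 09:41–16:46 = 7 h 5 min
Total worked: 44 h 22 min = 44.37 h.
Threshold 37.5 h → overtime 6 h 52 min, regular 37 h 30 min.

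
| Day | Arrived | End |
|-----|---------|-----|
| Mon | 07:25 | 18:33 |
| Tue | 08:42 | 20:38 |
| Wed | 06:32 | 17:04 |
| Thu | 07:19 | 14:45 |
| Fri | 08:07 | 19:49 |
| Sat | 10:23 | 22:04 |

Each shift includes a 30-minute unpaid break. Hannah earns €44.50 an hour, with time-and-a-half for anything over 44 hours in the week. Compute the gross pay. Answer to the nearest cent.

€3120.56

Mon: 07:25–18:33 = 11 h 8 min; less 30 min break → 10 h 38 min
Tue: 08:42–20:38 = 11 h 56 min; less 30 min break → 11 h 26 min
Wed: 06:32–17:04 = 10 h 32 min; less 30 min break → 10 h 2 min
Thu: 07:19–14:45 = 7 h 26 min; less 30 min break → 6 h 56 min
Fri: 08:07–19:49 = 11 h 42 min; less 30 min break → 11 h 12 min
Sat: 10:23–22:04 = 11 h 41 min; less 30 min break → 11 h 11 min
Total worked: 61 h 25 min = 3685 min.
Regular 44 h 0 min = 2640 min at €44.50/h; overtime 17 h 25 min = 1045 min at €66.75/h.
Pay = (2640 × €44.50 + 1045 × €66.75) ÷ 60 = €3120.56.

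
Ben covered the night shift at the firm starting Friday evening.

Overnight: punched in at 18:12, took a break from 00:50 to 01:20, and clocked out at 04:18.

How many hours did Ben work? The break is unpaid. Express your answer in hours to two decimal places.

9.60 hours

Overnight: 18:12 → midnight = 5 h 48 min; midnight → 04:18 = 4 h 18 min; span 10 h 6 min; less 30 min break → 9 h 36 min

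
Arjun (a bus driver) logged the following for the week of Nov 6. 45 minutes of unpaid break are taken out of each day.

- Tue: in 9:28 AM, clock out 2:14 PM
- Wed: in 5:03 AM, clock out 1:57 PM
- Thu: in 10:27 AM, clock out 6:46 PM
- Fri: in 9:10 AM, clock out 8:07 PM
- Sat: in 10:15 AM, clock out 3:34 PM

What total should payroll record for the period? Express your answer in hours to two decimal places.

Tue: 9:28 AM–2:14 PM = 4 h 46 min; less 45 min break → 4 h 1 min
Wed: 5:03 AM–1:57 PM = 8 h 54 min; less 45 min break → 8 h 9 min
Thu: 10:27 AM–6:46 PM = 8 h 19 min; less 45 min break → 7 h 34 min
Fri: 9:10 AM–8:07 PM = 10 h 57 min; less 45 min break → 10 h 12 min
Sat: 10:15 AM–3:34 PM = 5 h 19 min; less 45 min break → 4 h 34 min
Total: 4 h 1 min + 8 h 9 min + 7 h 34 min + 10 h 12 min + 4 h 34 min = 34 h 30 min.

34.50 hours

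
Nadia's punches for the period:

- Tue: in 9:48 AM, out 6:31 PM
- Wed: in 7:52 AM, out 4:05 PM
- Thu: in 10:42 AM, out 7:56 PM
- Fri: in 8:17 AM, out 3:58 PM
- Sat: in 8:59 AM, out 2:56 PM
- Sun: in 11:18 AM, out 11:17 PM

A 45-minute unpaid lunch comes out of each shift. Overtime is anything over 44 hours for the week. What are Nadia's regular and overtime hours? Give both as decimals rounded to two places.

Tue: 9:48 AM–6:31 PM = 8 h 43 min; less 45 min break → 7 h 58 min
Wed: 7:52 AM–4:05 PM = 8 h 13 min; less 45 min break → 7 h 28 min
Thu: 10:42 AM–7:56 PM = 9 h 14 min; less 45 min break → 8 h 29 min
Fri: 8:17 AM–3:58 PM = 7 h 41 min; less 45 min break → 6 h 56 min
Sat: 8:59 AM–2:56 PM = 5 h 57 min; less 45 min break → 5 h 12 min
Sun: 11:18 AM–11:17 PM = 11 h 59 min; less 45 min break → 11 h 14 min
Total worked: 47 h 17 min = 47.28 h.
Threshold 44 h → overtime 3 h 17 min, regular 44 h 0 min.

Regular 44.00 hours, overtime 3.28 hours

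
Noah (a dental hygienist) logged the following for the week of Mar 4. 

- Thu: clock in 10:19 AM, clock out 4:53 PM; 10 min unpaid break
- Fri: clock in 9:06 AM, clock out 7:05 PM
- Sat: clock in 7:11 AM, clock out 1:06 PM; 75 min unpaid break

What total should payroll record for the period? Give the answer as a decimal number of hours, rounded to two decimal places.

Thu: 10:19 AM–4:53 PM = 6 h 34 min; less 10 min break → 6 h 24 min
Fri: 9:06 AM–7:05 PM = 9 h 59 min
Sat: 7:11 AM–1:06 PM = 5 h 55 min; less 75 min break → 4 h 40 min
Total: 6 h 24 min + 9 h 59 min + 4 h 40 min = 21 h 3 min.

21.05 hours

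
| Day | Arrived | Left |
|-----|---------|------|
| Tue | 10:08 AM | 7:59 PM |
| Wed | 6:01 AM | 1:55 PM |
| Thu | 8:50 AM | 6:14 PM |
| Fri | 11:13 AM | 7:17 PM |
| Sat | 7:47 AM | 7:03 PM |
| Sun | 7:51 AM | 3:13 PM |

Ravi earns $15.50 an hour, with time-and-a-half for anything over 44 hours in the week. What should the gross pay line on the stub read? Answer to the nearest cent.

Tue: 10:08 AM–7:59 PM = 9 h 51 min
Wed: 6:01 AM–1:55 PM = 7 h 54 min
Thu: 8:50 AM–6:14 PM = 9 h 24 min
Fri: 11:13 AM–7:17 PM = 8 h 4 min
Sat: 7:47 AM–7:03 PM = 11 h 16 min
Sun: 7:51 AM–3:13 PM = 7 h 22 min
Total worked: 53 h 51 min = 3231 min.
Regular 44 h 0 min = 2640 min at $15.50/h; overtime 9 h 51 min = 591 min at $23.25/h.
Pay = (2640 × $15.50 + 591 × $23.25) ÷ 60 = $911.01.

$911.01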